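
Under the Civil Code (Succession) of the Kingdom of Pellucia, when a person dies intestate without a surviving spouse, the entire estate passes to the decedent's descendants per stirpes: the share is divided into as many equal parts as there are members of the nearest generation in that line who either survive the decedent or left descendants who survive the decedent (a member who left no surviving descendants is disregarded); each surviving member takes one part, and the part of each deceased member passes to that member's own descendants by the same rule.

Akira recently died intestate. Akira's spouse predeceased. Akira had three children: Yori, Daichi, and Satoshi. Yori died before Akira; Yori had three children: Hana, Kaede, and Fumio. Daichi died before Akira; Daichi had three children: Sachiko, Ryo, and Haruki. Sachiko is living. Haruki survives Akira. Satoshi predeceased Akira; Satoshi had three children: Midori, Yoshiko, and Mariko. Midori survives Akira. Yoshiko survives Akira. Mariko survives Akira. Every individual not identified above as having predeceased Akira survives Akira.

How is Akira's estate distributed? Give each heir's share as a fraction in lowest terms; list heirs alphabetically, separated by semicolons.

There is no surviving spouse, so the entire estate passes to Akira's descendants per stirpes.
The estate is divided into 3 equal shares of 1/3 among Yori, Daichi, Satoshi.
Yori predeceased; the 1/3 allotted to Yori's branch passes to Yori's issue by representation.
The 1/3 is divided into 3 equal shares of 1/9 among Hana, Kaede, Fumio.
Hana is living and takes 1/9.
Kaede is living and takes 1/9.
Fumio is living and takes 1/9.
Daichi predeceased; the 1/3 allotted to Daichi's branch passes to Daichi's issue by representation.
The 1/3 is divided into 3 equal shares of 1/9 among Sachiko, Ryo, Haruki.
Sachiko is living and takes 1/9.
Ryo is living and takes 1/9.
Haruki is living and takes 1/9.
Satoshi predeceased; the 1/3 allotted to Satoshi's branch passes to Satoshi's issue by representation.
The 1/3 is divided into 3 equal shares of 1/9 among Midori, Yoshiko, Mariko.
Midori is living and takes 1/9.
Yoshiko is living and takes 1/9.
Mariko is living and takes 1/9.

Fumio 1/9; Hana 1/9; Haruki 1/9; Kaede 1/9; Mariko 1/9; Midori 1/9; Ryo 1/9; Sachiko 1/9; Yoshiko 1/9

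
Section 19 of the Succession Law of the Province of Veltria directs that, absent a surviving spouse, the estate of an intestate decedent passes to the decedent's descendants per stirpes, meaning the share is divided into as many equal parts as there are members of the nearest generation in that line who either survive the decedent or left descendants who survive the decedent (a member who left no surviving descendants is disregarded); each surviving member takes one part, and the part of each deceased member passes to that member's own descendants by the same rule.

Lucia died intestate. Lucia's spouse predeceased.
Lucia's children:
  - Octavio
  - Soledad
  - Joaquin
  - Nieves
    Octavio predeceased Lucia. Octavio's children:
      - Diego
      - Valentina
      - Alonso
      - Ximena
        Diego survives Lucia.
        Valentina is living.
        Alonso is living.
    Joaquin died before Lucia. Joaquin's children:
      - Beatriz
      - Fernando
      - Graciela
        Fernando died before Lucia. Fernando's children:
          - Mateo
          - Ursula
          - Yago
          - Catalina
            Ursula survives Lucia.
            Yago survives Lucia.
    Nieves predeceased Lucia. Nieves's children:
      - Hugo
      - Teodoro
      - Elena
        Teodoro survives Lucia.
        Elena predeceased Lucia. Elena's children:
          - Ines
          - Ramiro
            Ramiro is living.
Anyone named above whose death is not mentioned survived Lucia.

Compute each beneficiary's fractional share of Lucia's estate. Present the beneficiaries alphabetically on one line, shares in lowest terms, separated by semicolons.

There is no surviving spouse, so the entire estate passes to Lucia's descendants per stirpes.
The estate is divided into 4 equal shares of 1/4 among Octavio, Soledad, Joaquin, Nieves.
Octavio predeceased; the 1/4 allotted to Octavio's branch passes to Octavio's issue by representation.
The 1/4 is divided into 4 equal shares of 1/16 among Diego, Valentina, Alonso, Ximena.
Diego is living and takes 1/16.
Valentina is living and takes 1/16.
Alonso is living and takes 1/16.
Ximena is living and takes 1/16.
Soledad is living and takes 1/4.
Joaquin predeceased; the 1/4 allotted to Joaquin's branch passes to Joaquin's issue by representation.
The 1/4 is divided into 3 equal shares of 1/12 among Beatriz, Fernando, Graciela.
Beatriz is living and takes 1/12.
Fernando predeceased; the 1/12 allotted to Fernando's branch passes to Fernando's issue by representation.
The 1/12 is divided into 4 equal shares of 1/48 among Mateo, Ursula, Yago, Catalina.
Mateo is living and takes 1/48.
Ursula is living and takes 1/48.
Yago is living and takes 1/48.
Catalina is living and takes 1/48.
Graciela is living and takes 1/12.
Nieves predeceased; the 1/4 allotted to Nieves's branch passes to Nieves's issue by representation.
The 1/4 is divided into 3 equal shares of 1/12 among Hugo, Teodoro, Elena.
Hugo is living and takes 1/12.
Teodoro is living and takes 1/12.
Elena predeceased; the 1/12 allotted to Elena's branch passes to Elena's issue by representation.
The 1/12 is divided into 2 equal shares of 1/24 among Ines, Ramiro.
Ines is living and takes 1/24.
Ramiro is living and takes 1/24.

Alonso 1/16; Beatriz 1/12; Catalina 1/48; Diego 1/16; Graciela 1/12; Hugo 1/12; Ines 1/24; Mateo 1/48; Ramiro 1/24; Soledad 1/4; Teodoro 1/12; Ursula 1/48; Valentina 1/16; Ximena 1/16; Yago 1/48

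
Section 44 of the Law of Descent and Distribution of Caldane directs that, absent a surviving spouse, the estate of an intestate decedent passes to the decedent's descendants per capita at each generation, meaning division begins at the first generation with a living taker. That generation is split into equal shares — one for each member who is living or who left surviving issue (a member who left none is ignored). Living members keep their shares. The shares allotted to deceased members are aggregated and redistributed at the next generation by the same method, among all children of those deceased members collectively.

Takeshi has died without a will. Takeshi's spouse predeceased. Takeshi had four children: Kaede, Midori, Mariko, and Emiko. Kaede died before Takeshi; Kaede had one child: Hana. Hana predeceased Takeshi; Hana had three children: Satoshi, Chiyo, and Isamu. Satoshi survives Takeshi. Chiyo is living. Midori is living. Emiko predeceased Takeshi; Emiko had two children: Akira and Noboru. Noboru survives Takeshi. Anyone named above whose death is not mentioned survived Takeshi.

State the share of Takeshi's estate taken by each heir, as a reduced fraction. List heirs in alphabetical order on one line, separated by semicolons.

There is no surviving spouse, so the entire estate passes to Takeshi's descendants per capita at each generation.
At generation 1 (Kaede, Midori, Mariko, Emiko) there are 4 shares of (1)/4 = 1/4 each.
Living: Midori and Mariko — each takes 1/4.
Deceased: Kaede and Emiko. Their combined 1/2 is pooled and carried to generation 2.
At generation 2 (Hana, Akira, Noboru) there are 3 shares of (1/2)/3 = 1/6 each.
Living: Akira and Noboru — each takes 1/6.
Deceased: Hana. That 1/6 share is carried to generation 3.
At generation 3 (Satoshi, Chiyo, Isamu) there are 3 shares of (1/6)/3 = 1/18 each.
Living: Satoshi, Chiyo, and Isamu — each takes 1/18.

Akira 1/6; Chiyo 1/18; Isamu 1/18; Mariko 1/4; Midori 1/4; Noboru 1/6; Satoshi 1/18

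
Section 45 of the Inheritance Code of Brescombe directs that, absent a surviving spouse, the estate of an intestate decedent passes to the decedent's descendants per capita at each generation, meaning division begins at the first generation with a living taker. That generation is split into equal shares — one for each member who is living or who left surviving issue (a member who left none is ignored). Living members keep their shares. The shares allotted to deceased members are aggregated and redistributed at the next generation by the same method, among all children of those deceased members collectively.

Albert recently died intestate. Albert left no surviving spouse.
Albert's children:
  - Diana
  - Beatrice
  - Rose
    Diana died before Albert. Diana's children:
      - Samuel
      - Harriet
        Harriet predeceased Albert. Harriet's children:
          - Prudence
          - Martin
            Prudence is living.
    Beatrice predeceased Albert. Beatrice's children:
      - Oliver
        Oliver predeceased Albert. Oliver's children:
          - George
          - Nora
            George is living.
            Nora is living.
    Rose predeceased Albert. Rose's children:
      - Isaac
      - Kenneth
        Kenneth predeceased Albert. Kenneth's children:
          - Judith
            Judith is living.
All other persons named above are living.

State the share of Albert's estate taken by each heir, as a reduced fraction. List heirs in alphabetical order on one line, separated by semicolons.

There is no surviving spouse, so the entire estate passes to Albert's descendants per capita at each generation.
No one at generation 1 (Diana, Beatrice, Rose) is living; moving to the next generation.
At generation 2 (Samuel, Harriet, Oliver, Isaac, Kenneth) there are 5 shares of (1)/5 = 1/5 each.
Living: Samuel and Isaac — each takes 1/5.
Deceased: Harriet, Oliver, and Kenneth. Their combined 3/5 is pooled and carried to generation 3.
At generation 3 (Prudence, Martin, George, Nora, Judith) there are 5 shares of (3/5)/5 = 3/25 each.
Living: Prudence, Martin, George, Nora, and Judith — each takes 3/25.

George 3/25; Isaac 1/5; Judith 3/25; Martin 3/25; Nora 3/25; Prudence 3/25; Samuel 1/5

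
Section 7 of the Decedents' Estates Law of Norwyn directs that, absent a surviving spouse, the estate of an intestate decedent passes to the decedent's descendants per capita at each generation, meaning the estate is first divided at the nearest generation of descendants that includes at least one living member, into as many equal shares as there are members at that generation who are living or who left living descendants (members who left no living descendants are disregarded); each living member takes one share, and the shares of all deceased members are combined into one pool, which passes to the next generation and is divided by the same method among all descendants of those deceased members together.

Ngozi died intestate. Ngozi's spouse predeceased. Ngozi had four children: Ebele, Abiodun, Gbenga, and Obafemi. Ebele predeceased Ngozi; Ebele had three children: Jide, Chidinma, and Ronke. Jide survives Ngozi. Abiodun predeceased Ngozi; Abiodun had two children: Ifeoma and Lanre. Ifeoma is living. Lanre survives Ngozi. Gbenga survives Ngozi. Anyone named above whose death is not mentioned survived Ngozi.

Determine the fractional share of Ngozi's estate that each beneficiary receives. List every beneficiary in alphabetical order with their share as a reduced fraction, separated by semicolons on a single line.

Chidinma 1/10; Gbenga 1/4; Ifeoma 1/10; Jide 1/10; Lanre 1/10; Obafemi 1/4; Ronke 1/10

There is no surviving spouse, so the entire estate passes to Ngozi's descendants per capita at each generation.
At generation 1 (Ebele, Abiodun, Gbenga, Obafemi) there are 4 shares of (1)/4 = 1/4 each.
Living: Gbenga and Obafemi — each takes 1/4.
Deceased: Ebele and Abiodun. Their combined 1/2 is pooled and carried to generation 2.
At generation 2 (Jide, Chidinma, Ronke, Ifeoma, Lanre) there are 5 shares of (1/2)/5 = 1/10 each.
Living: Jide, Chidinma, Ronke, Ifeoma, and Lanre — each takes 1/10.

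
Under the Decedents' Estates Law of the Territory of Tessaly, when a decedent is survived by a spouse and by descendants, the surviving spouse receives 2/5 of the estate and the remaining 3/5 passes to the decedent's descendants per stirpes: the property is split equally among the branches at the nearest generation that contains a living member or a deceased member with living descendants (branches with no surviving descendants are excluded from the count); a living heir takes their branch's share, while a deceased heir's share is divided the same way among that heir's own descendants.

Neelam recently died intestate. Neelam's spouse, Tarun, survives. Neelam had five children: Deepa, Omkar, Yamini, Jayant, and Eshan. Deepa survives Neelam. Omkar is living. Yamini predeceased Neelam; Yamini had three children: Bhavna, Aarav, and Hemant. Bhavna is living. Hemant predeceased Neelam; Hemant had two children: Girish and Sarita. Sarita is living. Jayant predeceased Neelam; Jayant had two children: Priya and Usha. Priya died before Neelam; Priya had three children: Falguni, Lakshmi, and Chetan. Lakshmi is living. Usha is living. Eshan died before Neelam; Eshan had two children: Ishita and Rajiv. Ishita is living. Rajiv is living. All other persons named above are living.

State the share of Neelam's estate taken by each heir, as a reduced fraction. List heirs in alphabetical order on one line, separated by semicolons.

Aarav 1/25; Bhavna 1/25; Chetan 1/50; Deepa 3/25; Falguni 1/50; Girish 1/50; Ishita 3/50; Lakshmi 1/50; Omkar 3/25; Rajiv 3/50; Sarita 1/50; Tarun 2/5; Usha 3/50

Tarun, as surviving spouse, takes 2/5.
The remaining 3/5 passes to Neelam's descendants per stirpes.
The 3/5 is divided into 5 equal shares of 3/25 among Deepa, Omkar, Yamini, Jayant, Eshan.
Deepa is living and takes 3/25.
Omkar is living and takes 3/25.
Yamini predeceased; the 3/25 allotted to Yamini's branch passes to Yamini's issue by representation.
The 3/25 is divided into 3 equal shares of 1/25 among Bhavna, Aarav, Hemant.
Bhavna is living and takes 1/25.
Aarav is living and takes 1/25.
Hemant predeceased; the 1/25 allotted to Hemant's branch passes to Hemant's issue by representation.
The 1/25 is divided into 2 equal shares of 1/50 among Girish, Sarita.
Girish is living and takes 1/50.
Sarita is living and takes 1/50.
Jayant predeceased; the 3/25 allotted to Jayant's branch passes to Jayant's issue by representation.
The 3/25 is divided into 2 equal shares of 3/50 among Priya, Usha.
Priya predeceased; the 3/50 allotted to Priya's branch passes to Priya's issue by representation.
The 3/50 is divided into 3 equal shares of 1/50 among Falguni, Lakshmi, Chetan.
Falguni is living and takes 1/50.
Lakshmi is living and takes 1/50.
Chetan is living and takes 1/50.
Usha is living and takes 3/50.
Eshan predeceased; the 3/25 allotted to Eshan's branch passes to Eshan's issue by representation.
The 3/25 is divided into 2 equal shares of 3/50 among Ishita, Rajiv.
Ishita is living and takes 3/50.
Rajiv is living and takes 3/50.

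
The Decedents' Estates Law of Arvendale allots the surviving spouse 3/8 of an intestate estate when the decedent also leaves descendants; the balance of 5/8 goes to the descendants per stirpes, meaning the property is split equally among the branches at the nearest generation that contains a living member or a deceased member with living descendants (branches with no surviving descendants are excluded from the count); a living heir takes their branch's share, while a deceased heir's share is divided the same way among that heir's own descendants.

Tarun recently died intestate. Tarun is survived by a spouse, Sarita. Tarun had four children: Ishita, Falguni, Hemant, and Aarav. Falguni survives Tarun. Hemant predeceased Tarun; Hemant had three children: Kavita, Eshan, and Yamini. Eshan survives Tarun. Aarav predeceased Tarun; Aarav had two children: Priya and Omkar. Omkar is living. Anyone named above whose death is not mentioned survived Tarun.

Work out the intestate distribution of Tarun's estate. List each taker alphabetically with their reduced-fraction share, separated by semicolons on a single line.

Eshan 5/96; Falguni 5/32; Ishita 5/32; Kavita 5/96; Omkar 5/64; Priya 5/64; Sarita 3/8; Yamini 5/96

Sarita, as surviving spouse, takes 3/8.
The remaining 5/8 passes to Tarun's descendants per stirpes.
The 5/8 is divided into 4 equal shares of 5/32 among Ishita, Falguni, Hemant, Aarav.
Ishita is living and takes 5/32.
Falguni is living and takes 5/32.
Hemant predeceased; the 5/32 allotted to Hemant's branch passes to Hemant's issue by representation.
The 5/32 is divided into 3 equal shares of 5/96 among Kavita, Eshan, Yamini.
Kavita is living and takes 5/96.
Eshan is living and takes 5/96.
Yamini is living and takes 5/96.
Aarav predeceased; the 5/32 allotted to Aarav's branch passes to Aarav's issue by representation.
The 5/32 is divided into 2 equal shares of 5/64 among Priya, Omkar.
Priya is living and takes 5/64.
Omkar is living and takes 5/64.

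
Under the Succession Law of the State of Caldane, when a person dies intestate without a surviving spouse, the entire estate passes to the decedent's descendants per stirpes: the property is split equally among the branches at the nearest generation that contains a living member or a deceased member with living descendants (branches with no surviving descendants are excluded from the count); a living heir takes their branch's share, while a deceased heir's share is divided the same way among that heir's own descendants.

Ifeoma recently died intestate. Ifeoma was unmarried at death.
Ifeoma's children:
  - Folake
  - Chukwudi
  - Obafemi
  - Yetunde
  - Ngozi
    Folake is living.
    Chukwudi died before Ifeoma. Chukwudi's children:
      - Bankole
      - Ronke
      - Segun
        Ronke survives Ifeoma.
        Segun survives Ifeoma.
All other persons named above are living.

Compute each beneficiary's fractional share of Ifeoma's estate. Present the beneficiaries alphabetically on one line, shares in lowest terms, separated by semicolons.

There is no surviving spouse, so the entire estate passes to Ifeoma's descendants per stirpes.
The estate is divided into 5 equal shares of 1/5 among Folake, Chukwudi, Obafemi, Yetunde, Ngozi.
Folake is living and takes 1/5.
Chukwudi predeceased; the 1/5 allotted to Chukwudi's branch passes to Chukwudi's issue by representation.
The 1/5 is divided into 3 equal shares of 1/15 among Bankole, Ronke, Segun.
Bankole is living and takes 1/15.
Ronke is living and takes 1/15.
Segun is living and takes 1/15.
Obafemi is living and takes 1/5.
Yetunde is living and takes 1/5.
Ngozi is living and takes 1/5.

Bankole 1/15; Folake 1/5; Ngozi 1/5; Obafemi 1/5; Ronke 1/15; Segun 1/15; Yetunde 1/5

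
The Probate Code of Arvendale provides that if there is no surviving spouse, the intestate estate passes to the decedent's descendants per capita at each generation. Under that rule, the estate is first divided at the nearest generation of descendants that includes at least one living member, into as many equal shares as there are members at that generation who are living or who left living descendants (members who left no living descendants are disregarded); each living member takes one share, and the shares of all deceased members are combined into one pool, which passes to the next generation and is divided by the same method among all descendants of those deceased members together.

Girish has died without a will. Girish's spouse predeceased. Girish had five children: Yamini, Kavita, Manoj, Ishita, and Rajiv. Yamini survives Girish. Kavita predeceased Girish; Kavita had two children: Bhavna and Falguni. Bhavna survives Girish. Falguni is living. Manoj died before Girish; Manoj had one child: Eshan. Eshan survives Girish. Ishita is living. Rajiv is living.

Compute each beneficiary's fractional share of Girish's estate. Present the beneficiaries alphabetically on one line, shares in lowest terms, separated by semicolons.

Bhavna 2/15; Eshan 2/15; Falguni 2/15; Ishita 1/5; Rajiv 1/5; Yamini 1/5

There is no surviving spouse, so the entire estate passes to Girish's descendants per capita at each generation.
At generation 1 (Yamini, Kavita, Manoj, Ishita, Rajiv) there are 5 shares of (1)/5 = 1/5 each.
Living: Yamini, Ishita, and Rajiv — each takes 1/5.
Deceased: Kavita and Manoj. Their combined 2/5 is pooled and carried to generation 2.
At generation 2 (Bhavna, Falguni, Eshan) there are 3 shares of (2/5)/3 = 2/15 each.
Living: Bhavna, Falguni, and Eshan — each takes 2/15.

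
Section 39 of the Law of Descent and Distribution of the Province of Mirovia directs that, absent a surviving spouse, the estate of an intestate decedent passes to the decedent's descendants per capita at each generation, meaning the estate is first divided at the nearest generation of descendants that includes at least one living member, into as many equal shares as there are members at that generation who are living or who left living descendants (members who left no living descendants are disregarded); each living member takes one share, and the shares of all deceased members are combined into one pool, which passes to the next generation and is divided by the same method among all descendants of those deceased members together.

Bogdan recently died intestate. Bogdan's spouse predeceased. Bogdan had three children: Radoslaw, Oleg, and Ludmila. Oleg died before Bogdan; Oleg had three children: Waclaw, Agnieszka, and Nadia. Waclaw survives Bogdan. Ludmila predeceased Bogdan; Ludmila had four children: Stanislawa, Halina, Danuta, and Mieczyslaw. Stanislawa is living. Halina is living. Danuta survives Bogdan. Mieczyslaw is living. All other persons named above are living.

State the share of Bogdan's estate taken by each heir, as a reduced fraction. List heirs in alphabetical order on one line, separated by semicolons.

Agnieszka 2/21; Danuta 2/21; Halina 2/21; Mieczyslaw 2/21; Nadia 2/21; Radoslaw 1/3; Stanislawa 2/21; Waclaw 2/21

There is no surviving spouse, so the entire estate passes to Bogdan's descendants per capita at each generation.
At generation 1 (Radoslaw, Oleg, Ludmila) there are 3 shares of (1)/3 = 1/3 each.
Living: Radoslaw — each takes 1/3.
Deceased: Oleg and Ludmila. Their combined 2/3 is pooled and carried to generation 2.
At generation 2 (Waclaw, Agnieszka, Nadia, Stanislawa, Halina, Danuta, Mieczyslaw) there are 7 shares of (2/3)/7 = 2/21 each.
Living: Waclaw, Agnieszka, Nadia, Stanislawa, Halina, Danuta, and Mieczyslaw — each takes 2/21.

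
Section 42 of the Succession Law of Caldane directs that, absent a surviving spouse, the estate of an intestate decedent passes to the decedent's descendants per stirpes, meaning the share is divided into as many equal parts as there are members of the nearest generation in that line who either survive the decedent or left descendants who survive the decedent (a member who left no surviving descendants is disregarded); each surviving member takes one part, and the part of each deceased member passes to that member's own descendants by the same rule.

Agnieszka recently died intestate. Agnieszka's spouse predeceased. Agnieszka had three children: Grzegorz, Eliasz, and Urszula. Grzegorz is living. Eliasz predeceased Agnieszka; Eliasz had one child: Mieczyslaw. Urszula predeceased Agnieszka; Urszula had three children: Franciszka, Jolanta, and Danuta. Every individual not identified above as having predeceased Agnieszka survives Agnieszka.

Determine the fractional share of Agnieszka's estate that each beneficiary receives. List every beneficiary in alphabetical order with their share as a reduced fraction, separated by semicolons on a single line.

There is no surviving spouse, so the entire estate passes to Agnieszka's descendants per stirpes.
The estate is divided into 3 equal shares of 1/3 among Grzegorz, Eliasz, Urszula.
Grzegorz is living and takes 1/3.
Eliasz predeceased; the 1/3 allotted to Eliasz's branch passes to Eliasz's issue by representation.
Mieczyslaw is the sole taker at this level and receives the full 1/3.
Urszula predeceased; the 1/3 allotted to Urszula's branch passes to Urszula's issue by representation.
The 1/3 is divided into 3 equal shares of 1/9 among Franciszka, Jolanta, Danuta.
Franciszka is living and takes 1/9.
Jolanta is living and takes 1/9.
Danuta is living and takes 1/9.

Danuta 1/9; Franciszka 1/9; Grzegorz 1/3; Jolanta 1/9; Mieczyslaw 1/3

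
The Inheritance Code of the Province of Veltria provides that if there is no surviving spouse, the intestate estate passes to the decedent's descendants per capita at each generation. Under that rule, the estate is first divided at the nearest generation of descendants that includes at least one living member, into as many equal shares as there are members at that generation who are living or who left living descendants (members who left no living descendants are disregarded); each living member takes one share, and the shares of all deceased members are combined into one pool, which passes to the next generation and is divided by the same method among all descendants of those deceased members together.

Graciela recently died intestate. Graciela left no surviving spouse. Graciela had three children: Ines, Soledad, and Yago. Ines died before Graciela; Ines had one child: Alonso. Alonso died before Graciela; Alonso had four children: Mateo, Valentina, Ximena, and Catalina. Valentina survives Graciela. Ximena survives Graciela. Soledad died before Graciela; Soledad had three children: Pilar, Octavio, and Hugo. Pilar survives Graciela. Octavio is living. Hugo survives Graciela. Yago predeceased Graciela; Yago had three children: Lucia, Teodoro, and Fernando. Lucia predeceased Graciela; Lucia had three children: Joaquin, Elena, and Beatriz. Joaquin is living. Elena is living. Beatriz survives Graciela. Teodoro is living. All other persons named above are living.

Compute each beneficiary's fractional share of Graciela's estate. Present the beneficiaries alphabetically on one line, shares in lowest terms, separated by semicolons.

Beatriz 2/49; Catalina 2/49; Elena 2/49; Fernando 1/7; Hugo 1/7; Joaquin 2/49; Mateo 2/49; Octavio 1/7; Pilar 1/7; Teodoro 1/7; Valentina 2/49; Ximena 2/49

There is no surviving spouse, so the entire estate passes to Graciela's descendants per capita at each generation.
No one at generation 1 (Ines, Soledad, Yago) is living; moving to the next generation.
At generation 2 (Alonso, Pilar, Octavio, Hugo, Lucia, Teodoro, Fernando) there are 7 shares of (1)/7 = 1/7 each.
Living: Pilar, Octavio, Hugo, Teodoro, and Fernando — each takes 1/7.
Deceased: Alonso and Lucia. Their combined 2/7 is pooled and carried to generation 3.
At generation 3 (Mateo, Valentina, Ximena, Catalina, Joaquin, Elena, Beatriz) there are 7 shares of (2/7)/7 = 2/49 each.
Living: Mateo, Valentina, Ximena, Catalina, Joaquin, Elena, and Beatriz — each takes 2/49.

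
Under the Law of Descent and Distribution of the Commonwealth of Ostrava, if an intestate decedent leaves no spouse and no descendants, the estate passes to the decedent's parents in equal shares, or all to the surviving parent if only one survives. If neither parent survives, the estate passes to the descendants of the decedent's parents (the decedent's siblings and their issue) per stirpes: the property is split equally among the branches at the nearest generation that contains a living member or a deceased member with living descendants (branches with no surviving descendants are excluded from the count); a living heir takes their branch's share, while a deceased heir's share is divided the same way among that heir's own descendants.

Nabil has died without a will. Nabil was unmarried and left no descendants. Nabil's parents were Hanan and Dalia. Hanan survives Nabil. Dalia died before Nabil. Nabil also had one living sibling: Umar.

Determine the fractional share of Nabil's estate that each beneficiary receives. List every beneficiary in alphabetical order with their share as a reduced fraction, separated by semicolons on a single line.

Only one parent, Hanan, survives, so Hanan takes the entire estate. The siblings take nothing because a surviving parent has priority.

Hanan 1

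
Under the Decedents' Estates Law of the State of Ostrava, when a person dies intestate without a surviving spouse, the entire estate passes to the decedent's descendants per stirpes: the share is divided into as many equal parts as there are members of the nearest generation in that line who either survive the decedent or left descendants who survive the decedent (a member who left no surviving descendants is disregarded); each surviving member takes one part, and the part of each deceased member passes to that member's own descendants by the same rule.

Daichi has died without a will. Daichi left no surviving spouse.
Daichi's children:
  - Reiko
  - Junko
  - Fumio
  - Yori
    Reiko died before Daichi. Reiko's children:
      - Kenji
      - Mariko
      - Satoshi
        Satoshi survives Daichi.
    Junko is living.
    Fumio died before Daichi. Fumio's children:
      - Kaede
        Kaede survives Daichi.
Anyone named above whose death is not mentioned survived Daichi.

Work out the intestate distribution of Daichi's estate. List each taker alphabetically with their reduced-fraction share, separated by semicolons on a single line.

There is no surviving spouse, so the entire estate passes to Daichi's descendants per stirpes.
The estate is divided into 4 equal shares of 1/4 among Reiko, Junko, Fumio, Yori.
Reiko predeceased; the 1/4 allotted to Reiko's branch passes to Reiko's issue by representation.
The 1/4 is divided into 3 equal shares of 1/12 among Kenji, Mariko, Satoshi.
Kenji is living and takes 1/12.
Mariko is living and takes 1/12.
Satoshi is living and takes 1/12.
Junko is living and takes 1/4.
Fumio predeceased; the 1/4 allotted to Fumio's branch passes to Fumio's issue by representation.
Kaede is the sole taker at this level and receives the full 1/4.
Yori is living and takes 1/4.

Junko 1/4; Kaede 1/4; Kenji 1/12; Mariko 1/12; Satoshi 1/12; Yori 1/4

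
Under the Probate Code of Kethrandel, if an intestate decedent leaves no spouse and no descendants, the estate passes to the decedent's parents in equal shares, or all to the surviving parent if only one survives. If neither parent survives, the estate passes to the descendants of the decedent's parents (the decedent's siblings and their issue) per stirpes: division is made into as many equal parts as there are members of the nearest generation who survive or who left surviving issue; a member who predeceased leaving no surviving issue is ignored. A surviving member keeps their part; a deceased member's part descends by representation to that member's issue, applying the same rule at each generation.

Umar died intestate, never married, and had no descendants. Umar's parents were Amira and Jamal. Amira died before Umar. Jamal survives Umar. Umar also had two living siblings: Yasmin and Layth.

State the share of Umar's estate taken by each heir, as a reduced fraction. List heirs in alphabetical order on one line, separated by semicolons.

Jamal 1

Only one parent, Jamal, survives, so Jamal takes the entire estate. The siblings take nothing because a surviving parent has priority.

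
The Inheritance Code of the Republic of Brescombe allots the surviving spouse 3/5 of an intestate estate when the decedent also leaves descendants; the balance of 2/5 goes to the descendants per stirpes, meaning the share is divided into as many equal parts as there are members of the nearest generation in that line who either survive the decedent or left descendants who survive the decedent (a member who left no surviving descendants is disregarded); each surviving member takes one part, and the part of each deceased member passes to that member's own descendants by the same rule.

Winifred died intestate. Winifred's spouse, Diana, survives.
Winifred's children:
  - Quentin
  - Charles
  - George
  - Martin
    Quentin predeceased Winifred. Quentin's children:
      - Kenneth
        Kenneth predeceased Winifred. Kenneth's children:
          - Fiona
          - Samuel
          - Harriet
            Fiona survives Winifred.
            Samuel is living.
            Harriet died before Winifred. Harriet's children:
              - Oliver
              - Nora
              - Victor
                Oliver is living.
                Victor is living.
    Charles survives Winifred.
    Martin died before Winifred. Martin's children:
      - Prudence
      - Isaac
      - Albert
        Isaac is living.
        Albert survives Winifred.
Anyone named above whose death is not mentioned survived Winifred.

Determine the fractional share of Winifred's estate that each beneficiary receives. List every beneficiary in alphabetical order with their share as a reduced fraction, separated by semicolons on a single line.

Diana, as surviving spouse, takes 3/5.
The remaining 2/5 passes to Winifred's descendants per stirpes.
The 2/5 is divided into 4 equal shares of 1/10 among Quentin, Charles, George, Martin.
Quentin predeceased; the 1/10 allotted to Quentin's branch passes to Quentin's issue by representation.
Kenneth's line is the sole branch at this level, so the full 1/10 passes to Kenneth's issue by representation.
The 1/10 is divided into 3 equal shares of 1/30 among Fiona, Samuel, Harriet.
Fiona is living and takes 1/30.
Samuel is living and takes 1/30.
Harriet predeceased; the 1/30 allotted to Harriet's branch passes to Harriet's issue by representation.
The 1/30 is divided into 3 equal shares of 1/90 among Oliver, Nora, Victor.
Oliver is living and takes 1/90.
Nora is living and takes 1/90.
Victor is living and takes 1/90.
Charles is living and takes 1/10.
George is living and takes 1/10.
Martin predeceased; the 1/10 allotted to Martin's branch passes to Martin's issue by representation.
The 1/10 is divided into 3 equal shares of 1/30 among Prudence, Isaac, Albert.
Prudence is living and takes 1/30.
Isaac is living and takes 1/30.
Albert is living and takes 1/30.

Albert 1/30; Charles 1/10; Diana 3/5; Fiona 1/30; George 1/10; Isaac 1/30; Nora 1/90; Oliver 1/90; Prudence 1/30; Samuel 1/30; Victor 1/90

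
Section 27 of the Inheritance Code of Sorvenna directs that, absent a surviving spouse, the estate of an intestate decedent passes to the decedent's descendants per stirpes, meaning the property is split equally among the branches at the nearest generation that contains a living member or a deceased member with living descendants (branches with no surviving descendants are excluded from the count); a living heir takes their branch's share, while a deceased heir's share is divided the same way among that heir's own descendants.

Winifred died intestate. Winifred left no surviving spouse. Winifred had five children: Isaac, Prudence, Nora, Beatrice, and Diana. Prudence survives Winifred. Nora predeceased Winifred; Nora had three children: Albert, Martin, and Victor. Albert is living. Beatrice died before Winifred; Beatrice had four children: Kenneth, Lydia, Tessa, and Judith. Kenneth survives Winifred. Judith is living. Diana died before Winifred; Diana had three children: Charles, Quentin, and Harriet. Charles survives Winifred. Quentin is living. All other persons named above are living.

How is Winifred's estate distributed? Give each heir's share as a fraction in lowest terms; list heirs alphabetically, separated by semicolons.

There is no surviving spouse, so the entire estate passes to Winifred's descendants per stirpes.
The estate is divided into 5 equal shares of 1/5 among Isaac, Prudence, Nora, Beatrice, Diana.
Isaac is living and takes 1/5.
Prudence is living and takes 1/5.
Nora predeceased; the 1/5 allotted to Nora's branch passes to Nora's issue by representation.
The 1/5 is divided into 3 equal shares of 1/15 among Albert, Martin, Victor.
Albert is living and takes 1/15.
Martin is living and takes 1/15.
Victor is living and takes 1/15.
Beatrice predeceased; the 1/5 allotted to Beatrice's branch passes to Beatrice's issue by representation.
The 1/5 is divided into 4 equal shares of 1/20 among Kenneth, Lydia, Tessa, Judith.
Kenneth is living and takes 1/20.
Lydia is living and takes 1/20.
Tessa is living and takes 1/20.
Judith is living and takes 1/20.
Diana predeceased; the 1/5 allotted to Diana's branch passes to Diana's issue by representation.
The 1/5 is divided into 3 equal shares of 1/15 among Charles, Quentin, Harriet.
Charles is living and takes 1/15.
Quentin is living and takes 1/15.
Harriet is living and takes 1/15.

Albert 1/15; Charles 1/15; Harriet 1/15; Isaac 1/5; Judith 1/20; Kenneth 1/20; Lydia 1/20; Martin 1/15; Prudence 1/5; Quentin 1/15; Tessa 1/20; Victor 1/15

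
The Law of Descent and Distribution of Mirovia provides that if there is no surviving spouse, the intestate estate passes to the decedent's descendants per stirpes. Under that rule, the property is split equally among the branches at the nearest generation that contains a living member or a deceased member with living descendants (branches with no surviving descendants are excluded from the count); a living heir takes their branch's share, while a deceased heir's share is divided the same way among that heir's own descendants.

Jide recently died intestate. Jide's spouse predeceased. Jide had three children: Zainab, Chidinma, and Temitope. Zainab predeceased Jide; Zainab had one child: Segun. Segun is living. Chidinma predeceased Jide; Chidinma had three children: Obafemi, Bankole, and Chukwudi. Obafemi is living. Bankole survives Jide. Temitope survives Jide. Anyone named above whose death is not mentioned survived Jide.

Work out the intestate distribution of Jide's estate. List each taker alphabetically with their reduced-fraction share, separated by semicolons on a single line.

Bankole 1/9; Chukwudi 1/9; Obafemi 1/9; Segun 1/3; Temitope 1/3

There is no surviving spouse, so the entire estate passes to Jide's descendants per stirpes.
The estate is divided into 3 equal shares of 1/3 among Zainab, Chidinma, Temitope.
Zainab predeceased; the 1/3 allotted to Zainab's branch passes to Zainab's issue by representation.
Segun is the sole taker at this level and receives the full 1/3.
Chidinma predeceased; the 1/3 allotted to Chidinma's branch passes to Chidinma's issue by representation.
The 1/3 is divided into 3 equal shares of 1/9 among Obafemi, Bankole, Chukwudi.
Obafemi is living and takes 1/9.
Bankole is living and takes 1/9.
Chukwudi is living and takes 1/9.
Temitope is living and takes 1/3.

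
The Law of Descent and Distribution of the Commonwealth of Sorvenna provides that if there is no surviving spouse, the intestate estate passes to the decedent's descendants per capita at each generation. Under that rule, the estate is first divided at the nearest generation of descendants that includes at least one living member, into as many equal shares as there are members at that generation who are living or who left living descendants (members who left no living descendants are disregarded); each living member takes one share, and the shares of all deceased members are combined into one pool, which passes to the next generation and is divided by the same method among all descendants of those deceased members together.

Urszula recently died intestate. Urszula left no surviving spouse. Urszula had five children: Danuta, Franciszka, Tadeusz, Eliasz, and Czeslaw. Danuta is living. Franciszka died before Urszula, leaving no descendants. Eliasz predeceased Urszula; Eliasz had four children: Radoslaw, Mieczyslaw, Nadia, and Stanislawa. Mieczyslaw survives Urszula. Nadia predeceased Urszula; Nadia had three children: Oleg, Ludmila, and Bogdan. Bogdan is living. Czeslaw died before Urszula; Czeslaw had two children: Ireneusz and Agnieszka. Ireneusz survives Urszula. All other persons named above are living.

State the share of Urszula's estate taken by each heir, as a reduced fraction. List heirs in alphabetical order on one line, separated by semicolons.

There is no surviving spouse, so the entire estate passes to Urszula's descendants per capita at each generation.
At generation 1 (Danuta, Tadeusz, Eliasz, Czeslaw) there are 4 shares of (1)/4 = 1/4 each.
Living: Danuta and Tadeusz — each takes 1/4.
Deceased: Eliasz and Czeslaw. Their combined 1/2 is pooled and carried to generation 2.
At generation 2 (Radoslaw, Mieczyslaw, Nadia, Stanislawa, Ireneusz, Agnieszka) there are 6 shares of (1/2)/6 = 1/12 each.
Living: Radoslaw, Mieczyslaw, Stanislawa, Ireneusz, and Agnieszka — each takes 1/12.
Deceased: Nadia. That 1/12 share is carried to generation 3.
At generation 3 (Oleg, Ludmila, Bogdan) there are 3 shares of (1/12)/3 = 1/36 each.
Living: Oleg, Ludmila, and Bogdan — each takes 1/36.

Agnieszka 1/12; Bogdan 1/36; Danuta 1/4; Ireneusz 1/12; Ludmila 1/36; Mieczyslaw 1/12; Oleg 1/36; Radoslaw 1/12; Stanislawa 1/12; Tadeusz 1/4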